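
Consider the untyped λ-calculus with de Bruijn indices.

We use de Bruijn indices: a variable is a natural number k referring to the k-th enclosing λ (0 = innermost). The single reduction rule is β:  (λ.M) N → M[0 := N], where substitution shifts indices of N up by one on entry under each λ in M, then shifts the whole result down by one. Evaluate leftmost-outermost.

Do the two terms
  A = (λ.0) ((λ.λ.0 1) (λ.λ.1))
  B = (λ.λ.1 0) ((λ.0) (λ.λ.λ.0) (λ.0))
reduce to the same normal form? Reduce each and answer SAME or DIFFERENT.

Answer: DIFFERENT — A ⇓ λ.0 (λ.λ.1), B ⇓ λ.λ.0

Reduction:
Term A:
  start: (λ.0) ((λ.λ.0 1) (λ.λ.1))
  [1] (λ.λ.0 1) (λ.λ.1)
  [2] λ.0 (λ.λ.1)

Term B:
  start: (λ.λ.1 0) ((λ.0) (λ.λ.λ.0) (λ.0))
  [1] λ.(λ.0) (λ.λ.λ.0) (λ.0) 0
  [2] λ.(λ.λ.λ.0) (λ.0) 0
  [3] λ.(λ.λ.0) 0
  [4] λ.λ.0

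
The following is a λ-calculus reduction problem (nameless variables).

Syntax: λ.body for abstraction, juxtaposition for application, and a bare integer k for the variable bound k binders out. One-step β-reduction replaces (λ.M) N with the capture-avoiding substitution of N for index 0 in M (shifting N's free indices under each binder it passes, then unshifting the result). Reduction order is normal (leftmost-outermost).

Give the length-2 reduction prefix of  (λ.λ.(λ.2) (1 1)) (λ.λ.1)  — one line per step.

Answer: after 2 steps: λ.λ.λ.1

Working:
  start: (λ.λ.(λ.2) (1 1)) (λ.λ.1)
  [1] λ.(λ.λ.λ.1) ((λ.λ.1) (λ.λ.1))
  [2] λ.λ.λ.1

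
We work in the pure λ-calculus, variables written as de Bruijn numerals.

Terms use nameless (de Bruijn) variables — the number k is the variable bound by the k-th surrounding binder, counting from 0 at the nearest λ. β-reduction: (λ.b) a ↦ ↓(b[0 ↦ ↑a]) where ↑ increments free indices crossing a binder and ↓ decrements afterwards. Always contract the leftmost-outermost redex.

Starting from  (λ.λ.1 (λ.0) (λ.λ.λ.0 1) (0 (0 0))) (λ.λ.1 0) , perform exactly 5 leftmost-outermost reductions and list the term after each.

Answer: after 5 steps: λ.λ.λ.0 1

Derivation:
  start: (λ.λ.1 (λ.0) (λ.λ.λ.0 1) (0 (0 0))) (λ.λ.1 0)
  step 1: λ.(λ.λ.1 0) (λ.0) (λ.λ.λ.0 1) (0 (0 0))
  step 2: λ.(λ.(λ.0) 0) (λ.λ.λ.0 1) (0 (0 0))
  step 3: λ.(λ.0) (λ.λ.λ.0 1) (0 (0 0))
  step 4: λ.(λ.λ.λ.0 1) (0 (0 0))
  step 5: λ.λ.λ.0 1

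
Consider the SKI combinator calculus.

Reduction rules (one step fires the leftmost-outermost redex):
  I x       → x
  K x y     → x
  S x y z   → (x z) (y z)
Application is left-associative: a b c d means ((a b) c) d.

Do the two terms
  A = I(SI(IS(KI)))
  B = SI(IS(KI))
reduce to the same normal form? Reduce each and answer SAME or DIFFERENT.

Answer: SAME — A ⇓ SI(S(KI)), B ⇓ SI(S(KI))

Working:
Term A:
  start: I(SI(IS(KI)))
  [1] SI(IS(KI))
  [2] SI(S(KI))

Term B:
  start: SI(IS(KI))
  [1] SI(S(KI))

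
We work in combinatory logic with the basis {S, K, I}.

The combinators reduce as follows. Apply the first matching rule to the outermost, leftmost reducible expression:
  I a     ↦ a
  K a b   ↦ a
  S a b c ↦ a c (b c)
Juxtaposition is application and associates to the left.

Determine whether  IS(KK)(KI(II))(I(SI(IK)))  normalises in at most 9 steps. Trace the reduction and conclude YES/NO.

Answer: YES — reaches normal form K(SIK) in 7 ≤ 9 steps

Derivation:
  start: IS(KK)(KI(II))(I(SI(IK)))
  [1] S(KK)(KI(II))(I(SI(IK)))
  [2] KK(I(SI(IK)))(KI(II)(I(SI(IK))))
  [3] K(KI(II)(I(SI(IK))))
  [4] K(I(I(SI(IK))))
  [5] K(I(SI(IK)))
  [6] K(SI(IK))
  [7] K(SIK)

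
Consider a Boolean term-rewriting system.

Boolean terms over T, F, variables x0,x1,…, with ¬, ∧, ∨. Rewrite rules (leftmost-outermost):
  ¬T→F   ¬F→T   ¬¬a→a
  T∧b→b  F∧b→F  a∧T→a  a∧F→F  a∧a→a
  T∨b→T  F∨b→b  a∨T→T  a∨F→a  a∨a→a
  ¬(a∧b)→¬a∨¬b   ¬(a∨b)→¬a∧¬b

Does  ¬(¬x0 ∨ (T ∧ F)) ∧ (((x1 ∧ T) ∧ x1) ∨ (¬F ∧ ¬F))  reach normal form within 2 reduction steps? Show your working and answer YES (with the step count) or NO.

  start: ¬(¬x0 ∨ (T ∧ F)) ∧ (((x1 ∧ T) ∧ x1) ∨ (¬F ∧ ¬F))
  step 1: (¬¬x0 ∧ ¬(T ∧ F)) ∧ (((x1 ∧ T) ∧ x1) ∨ (¬F ∧ ¬F))
  step 2: (x0 ∧ ¬(T ∧ F)) ∧ (((x1 ∧ T) ∧ x1) ∨ (¬F ∧ ¬F))

Answer: NO — after 2 steps the term is (x0 ∧ ¬(T ∧ F)) ∧ (((x1 ∧ T) ∧ x1) ∨ (¬F ∧ ¬F)), not yet normal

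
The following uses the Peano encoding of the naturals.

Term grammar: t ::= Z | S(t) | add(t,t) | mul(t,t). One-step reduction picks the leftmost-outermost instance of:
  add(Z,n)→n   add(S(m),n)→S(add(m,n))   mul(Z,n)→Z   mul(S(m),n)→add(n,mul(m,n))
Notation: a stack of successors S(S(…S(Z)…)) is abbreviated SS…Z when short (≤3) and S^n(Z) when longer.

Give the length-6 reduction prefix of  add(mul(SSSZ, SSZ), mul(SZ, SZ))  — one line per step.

Answer: after 6 steps: S(S(add(mul(SSZ, SSZ), mul(SZ, SZ))))

Working:
  start: add(mul(SSSZ, SSZ), mul(SZ, SZ))
  step 1: add(add(SSZ, mul(SSZ, SSZ)), mul(SZ, SZ))
  step 2: add(S(add(SZ, mul(SSZ, SSZ))), mul(SZ, SZ))
  step 3: S(add(add(SZ, mul(SSZ, SSZ)), mul(SZ, SZ)))
  step 4: S(add(S(add(Z, mul(SSZ, SSZ))), mul(SZ, SZ)))
  step 5: S(S(add(add(Z, mul(SSZ, SSZ)), mul(SZ, SZ))))
  step 6: S(S(add(mul(SSZ, SSZ), mul(SZ, SZ))))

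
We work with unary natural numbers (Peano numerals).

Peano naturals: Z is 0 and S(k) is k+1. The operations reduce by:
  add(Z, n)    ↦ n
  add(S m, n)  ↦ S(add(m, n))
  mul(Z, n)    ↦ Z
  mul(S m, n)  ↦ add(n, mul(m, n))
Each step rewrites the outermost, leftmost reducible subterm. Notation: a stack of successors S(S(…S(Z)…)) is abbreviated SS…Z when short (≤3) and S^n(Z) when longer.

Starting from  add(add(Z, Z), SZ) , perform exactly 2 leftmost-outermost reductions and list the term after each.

Answer: after 2 steps: SZ

Reduction:
  start: add(add(Z, Z), SZ)
  →1  add(Z, SZ)
  →2  SZ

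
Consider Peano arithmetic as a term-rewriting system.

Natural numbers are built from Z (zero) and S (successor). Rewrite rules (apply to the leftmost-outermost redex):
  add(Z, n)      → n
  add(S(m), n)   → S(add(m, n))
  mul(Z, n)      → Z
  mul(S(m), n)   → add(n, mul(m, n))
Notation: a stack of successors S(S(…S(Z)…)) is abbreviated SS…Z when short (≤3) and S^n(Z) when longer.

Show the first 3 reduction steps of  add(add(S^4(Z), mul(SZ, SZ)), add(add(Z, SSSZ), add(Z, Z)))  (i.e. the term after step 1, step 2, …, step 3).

Answer: after 3 steps: S(add(S(add(SSZ, mul(SZ, SZ))), add(add(Z, SSSZ), add(Z, Z))))

Working:
  start: add(add(S^4(Z), mul(SZ, SZ)), add(add(Z, SSSZ), add(Z, Z)))
  →1  add(S(add(SSSZ, mul(SZ, SZ))), add(add(Z, SSSZ), add(Z, Z)))
  →2  S(add(add(SSSZ, mul(SZ, SZ)), add(add(Z, SSSZ), add(Z, Z))))
  →3  S(add(S(add(SSZ, mul(SZ, SZ))), add(add(Z, SSSZ), add(Z, Z))))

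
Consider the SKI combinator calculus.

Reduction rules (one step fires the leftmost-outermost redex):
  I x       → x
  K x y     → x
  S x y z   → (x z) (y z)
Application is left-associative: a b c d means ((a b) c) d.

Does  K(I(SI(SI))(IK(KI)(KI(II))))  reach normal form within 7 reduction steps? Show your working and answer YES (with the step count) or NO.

  start: K(I(SI(SI))(IK(KI)(KI(II))))
  [1] K(SI(SI)(IK(KI)(KI(II))))
  [2] K(I(IK(KI)(KI(II)))(SI(IK(KI)(KI(II)))))
  [3] K(IK(KI)(KI(II))(SI(IK(KI)(KI(II)))))
  [4] K(K(KI)(KI(II))(SI(IK(KI)(KI(II)))))
  [5] K(KI(SI(IK(KI)(KI(II)))))
  [6] KI

Answer: YES — reaches normal form KI in 6 ≤ 7 steps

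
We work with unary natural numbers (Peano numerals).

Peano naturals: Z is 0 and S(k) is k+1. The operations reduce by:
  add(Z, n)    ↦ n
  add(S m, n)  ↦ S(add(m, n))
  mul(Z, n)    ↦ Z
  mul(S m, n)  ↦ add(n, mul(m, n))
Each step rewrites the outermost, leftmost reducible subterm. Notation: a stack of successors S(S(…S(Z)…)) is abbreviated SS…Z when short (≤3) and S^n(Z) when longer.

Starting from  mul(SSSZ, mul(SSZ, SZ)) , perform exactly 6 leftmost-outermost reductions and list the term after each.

  start: mul(SSSZ, mul(SSZ, SZ))
  [1] add(mul(SSZ, SZ), mul(SSZ, mul(SSZ, SZ)))
  [2] add(add(SZ, mul(SZ, SZ)), mul(SSZ, mul(SSZ, SZ)))
  [3] add(S(add(Z, mul(SZ, SZ))), mul(SSZ, mul(SSZ, SZ)))
  [4] S(add(add(Z, mul(SZ, SZ)), mul(SSZ, mul(SSZ, SZ))))
  [5] S(add(mul(SZ, SZ), mul(SSZ, mul(SSZ, SZ))))
  [6] S(add(add(SZ, mul(Z, SZ)), mul(SSZ, mul(SSZ, SZ))))

Answer: after 6 steps: S(add(add(SZ, mul(Z, SZ)), mul(SSZ, mul(SSZ, SZ))))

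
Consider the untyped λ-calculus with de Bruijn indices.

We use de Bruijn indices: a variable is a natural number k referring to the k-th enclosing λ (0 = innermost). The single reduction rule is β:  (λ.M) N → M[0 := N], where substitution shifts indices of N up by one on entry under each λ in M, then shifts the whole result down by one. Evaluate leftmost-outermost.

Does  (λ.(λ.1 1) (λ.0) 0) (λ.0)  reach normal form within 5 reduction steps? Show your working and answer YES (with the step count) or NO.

  start: (λ.(λ.1 1) (λ.0) 0) (λ.0)
  step 1: (λ.(λ.0) (λ.0)) (λ.0) (λ.0)
  step 2: (λ.0) (λ.0) (λ.0)
  step 3: (λ.0) (λ.0)
  step 4: λ.0

Answer: YES — reaches normal form λ.0 in 4 ≤ 5 steps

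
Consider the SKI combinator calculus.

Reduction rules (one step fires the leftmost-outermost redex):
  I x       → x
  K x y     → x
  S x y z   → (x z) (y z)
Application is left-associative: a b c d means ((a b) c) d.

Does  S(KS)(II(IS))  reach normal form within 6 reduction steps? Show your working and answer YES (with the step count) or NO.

  start: S(KS)(II(IS))
  →1  S(KS)(I(IS))
  →2  S(KS)(IS)
  →3  S(KS)S

Answer: YES — reaches normal form S(KS)S in 3 ≤ 6 steps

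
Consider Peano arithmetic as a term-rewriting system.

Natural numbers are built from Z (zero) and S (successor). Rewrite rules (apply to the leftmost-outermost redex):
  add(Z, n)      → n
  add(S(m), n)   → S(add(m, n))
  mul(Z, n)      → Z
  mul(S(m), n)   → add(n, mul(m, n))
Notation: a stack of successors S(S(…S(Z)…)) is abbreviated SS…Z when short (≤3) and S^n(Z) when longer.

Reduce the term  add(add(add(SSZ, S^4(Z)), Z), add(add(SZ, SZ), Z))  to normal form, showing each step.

  start: add(add(add(SSZ, S^4(Z)), Z), add(add(SZ, SZ), Z))
  [1] add(add(S(add(SZ, S^4(Z))), Z), add(add(SZ, SZ), Z))
  [2] add(S(add(add(SZ, S^4(Z)), Z)), add(add(SZ, SZ), Z))
  [3] S(add(add(add(SZ, S^4(Z)), Z), add(add(SZ, SZ), Z)))
  [4] S(add(add(S(add(Z, S^4(Z))), Z), add(add(SZ, SZ), Z)))
  [5] S(add(S(add(add(Z, S^4(Z)), Z)), add(add(SZ, SZ), Z)))
  [6] S(S(add(add(add(Z, S^4(Z)), Z), add(add(SZ, SZ), Z))))
  [7] S(S(add(add(S^4(Z), Z), add(add(SZ, SZ), Z))))
  [8] S(S(add(S(add(SSSZ, Z)), add(add(SZ, SZ), Z))))
  [9] S(S(S(add(add(SSSZ, Z), add(add(SZ, SZ), Z)))))
  [10] S(S(S(add(S(add(SSZ, Z)), add(add(SZ, SZ), Z)))))
  [11] S(S(S(S(add(add(SSZ, Z), add(add(SZ, SZ), Z))))))
  [12] S(S(S(S(add(S(add(SZ, Z)), add(add(SZ, SZ), Z))))))
  [13] S(S(S(S(S(add(add(SZ, Z), add(add(SZ, SZ), Z)))))))
  [14] S(S(S(S(S(add(S(add(Z, Z)), add(add(SZ, SZ), Z)))))))
  [15] S(S(S(S(S(S(add(add(Z, Z), add(add(SZ, SZ), Z))))))))
  [16] S(S(S(S(S(S(add(Z, add(add(SZ, SZ), Z))))))))
  [17] S(S(S(S(S(S(add(add(SZ, SZ), Z)))))))
  [18] S(S(S(S(S(S(add(S(add(Z, SZ)), Z)))))))
  [19] S(S(S(S(S(S(S(add(add(Z, SZ), Z))))))))
  [20] S(S(S(S(S(S(S(add(SZ, Z))))))))
  [21] S(S(S(S(S(S(S(S(add(Z, Z)))))))))
  [22] S^8(Z)

Answer: normal form = S^8(Z)  (in 22 steps)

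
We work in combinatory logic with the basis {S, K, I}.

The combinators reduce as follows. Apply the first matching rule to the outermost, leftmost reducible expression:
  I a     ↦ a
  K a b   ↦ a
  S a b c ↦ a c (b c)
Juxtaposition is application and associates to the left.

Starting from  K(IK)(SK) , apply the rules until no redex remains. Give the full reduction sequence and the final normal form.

  start: K(IK)(SK)
  [1] IK
  [2] K

Answer: normal form = K  (in 2 steps)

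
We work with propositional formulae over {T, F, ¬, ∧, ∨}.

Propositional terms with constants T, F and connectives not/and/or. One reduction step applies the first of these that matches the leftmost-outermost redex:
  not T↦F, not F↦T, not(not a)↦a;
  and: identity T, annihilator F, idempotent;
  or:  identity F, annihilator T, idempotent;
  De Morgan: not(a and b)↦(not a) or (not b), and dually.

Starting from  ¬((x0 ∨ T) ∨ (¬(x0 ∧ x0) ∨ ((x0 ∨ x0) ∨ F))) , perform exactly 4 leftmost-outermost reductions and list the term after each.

Answer: after 4 steps: F ∧ ¬(¬(x0 ∧ x0) ∨ ((x0 ∨ x0) ∨ F))

Working:
  start: ¬((x0 ∨ T) ∨ (¬(x0 ∧ x0) ∨ ((x0 ∨ x0) ∨ F)))
  →1  ¬(x0 ∨ T) ∧ ¬(¬(x0 ∧ x0) ∨ ((x0 ∨ x0) ∨ F))
  →2  (¬x0 ∧ ¬T) ∧ ¬(¬(x0 ∧ x0) ∨ ((x0 ∨ x0) ∨ F))
  →3  (¬x0 ∧ F) ∧ ¬(¬(x0 ∧ x0) ∨ ((x0 ∨ x0) ∨ F))
  →4  F ∧ ¬(¬(x0 ∧ x0) ∨ ((x0 ∨ x0) ∨ F))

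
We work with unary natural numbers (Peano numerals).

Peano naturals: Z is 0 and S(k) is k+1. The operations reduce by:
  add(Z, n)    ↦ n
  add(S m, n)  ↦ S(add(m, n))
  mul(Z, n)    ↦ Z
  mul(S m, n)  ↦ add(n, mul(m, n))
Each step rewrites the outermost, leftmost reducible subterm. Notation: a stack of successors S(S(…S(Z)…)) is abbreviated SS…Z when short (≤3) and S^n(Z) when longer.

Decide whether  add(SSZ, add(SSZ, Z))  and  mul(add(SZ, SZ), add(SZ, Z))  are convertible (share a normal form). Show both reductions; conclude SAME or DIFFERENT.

Answer: DIFFERENT — A ⇓ S^4(Z), B ⇓ SSZ

Reduction:
Term A:
  start: add(SSZ, add(SSZ, Z))
  →1  S(add(SZ, add(SSZ, Z)))
  →2  S(S(add(Z, add(SSZ, Z))))
  →3  S(S(add(SSZ, Z)))
  →4  S(S(S(add(SZ, Z))))
  →5  S(S(S(S(add(Z, Z)))))
  →6  S^4(Z)

Term B:
  start: mul(add(SZ, SZ), add(SZ, Z))
  →1  mul(S(add(Z, SZ)), add(SZ, Z))
  →2  add(add(SZ, Z), mul(add(Z, SZ), add(SZ, Z)))
  →3  add(S(add(Z, Z)), mul(add(Z, SZ), add(SZ, Z)))
  →4  S(add(add(Z, Z), mul(add(Z, SZ), add(SZ, Z))))
  →5  S(add(Z, mul(add(Z, SZ), add(SZ, Z))))
  →6  S(mul(add(Z, SZ), add(SZ, Z)))
  →7  S(mul(SZ, add(SZ, Z)))
  →8  S(add(add(SZ, Z), mul(Z, add(SZ, Z))))
  →9  S(add(S(add(Z, Z)), mul(Z, add(SZ, Z))))
  →10  S(S(add(add(Z, Z), mul(Z, add(SZ, Z)))))
  →11  S(S(add(Z, mul(Z, add(SZ, Z)))))
  →12  S(S(mul(Z, add(SZ, Z))))
  →13  SSZ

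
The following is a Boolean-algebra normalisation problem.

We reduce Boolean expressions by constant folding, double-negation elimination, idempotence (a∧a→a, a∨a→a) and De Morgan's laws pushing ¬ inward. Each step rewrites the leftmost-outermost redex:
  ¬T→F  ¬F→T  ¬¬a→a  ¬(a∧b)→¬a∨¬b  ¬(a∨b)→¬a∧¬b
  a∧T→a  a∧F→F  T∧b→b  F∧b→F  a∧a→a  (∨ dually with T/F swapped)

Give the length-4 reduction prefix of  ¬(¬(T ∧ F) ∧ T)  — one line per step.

Answer: after 4 steps: ¬T

Reduction:
  start: ¬(¬(T ∧ F) ∧ T)
  step 1: ¬¬(T ∧ F) ∨ ¬T
  step 2: (T ∧ F) ∨ ¬T
  step 3: F ∨ ¬T
  step 4: ¬T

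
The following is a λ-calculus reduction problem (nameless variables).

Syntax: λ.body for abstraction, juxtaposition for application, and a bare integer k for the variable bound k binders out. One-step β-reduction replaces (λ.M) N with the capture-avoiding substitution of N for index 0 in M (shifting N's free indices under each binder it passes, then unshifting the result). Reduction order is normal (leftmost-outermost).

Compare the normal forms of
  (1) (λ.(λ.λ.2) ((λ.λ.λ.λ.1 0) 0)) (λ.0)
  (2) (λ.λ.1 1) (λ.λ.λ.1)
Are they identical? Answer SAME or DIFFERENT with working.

Term A:
  start: (λ.(λ.λ.2) ((λ.λ.λ.λ.1 0) 0)) (λ.0)
  [1] (λ.λ.λ.0) ((λ.λ.λ.λ.1 0) (λ.0))
  [2] λ.λ.0

Term B:
  start: (λ.λ.1 1) (λ.λ.λ.1)
  [1] λ.(λ.λ.λ.1) (λ.λ.λ.1)
  [2] λ.λ.λ.1

Answer: DIFFERENT — A ⇓ λ.λ.0, B ⇓ λ.λ.λ.1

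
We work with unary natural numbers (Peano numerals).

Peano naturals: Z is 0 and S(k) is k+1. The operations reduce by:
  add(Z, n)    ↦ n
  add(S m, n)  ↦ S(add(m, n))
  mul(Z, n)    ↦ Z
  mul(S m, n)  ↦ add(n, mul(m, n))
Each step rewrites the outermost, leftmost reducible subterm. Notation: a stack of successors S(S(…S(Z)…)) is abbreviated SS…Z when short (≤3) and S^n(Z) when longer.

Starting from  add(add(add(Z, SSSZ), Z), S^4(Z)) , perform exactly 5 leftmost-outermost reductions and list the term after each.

  start: add(add(add(Z, SSSZ), Z), S^4(Z))
  →1  add(add(SSSZ, Z), S^4(Z))
  →2  add(S(add(SSZ, Z)), S^4(Z))
  →3  S(add(add(SSZ, Z), S^4(Z)))
  →4  S(add(S(add(SZ, Z)), S^4(Z)))
  →5  S(S(add(add(SZ, Z), S^4(Z))))

Answer: after 5 steps: S(S(add(add(SZ, Z), S^4(Z))))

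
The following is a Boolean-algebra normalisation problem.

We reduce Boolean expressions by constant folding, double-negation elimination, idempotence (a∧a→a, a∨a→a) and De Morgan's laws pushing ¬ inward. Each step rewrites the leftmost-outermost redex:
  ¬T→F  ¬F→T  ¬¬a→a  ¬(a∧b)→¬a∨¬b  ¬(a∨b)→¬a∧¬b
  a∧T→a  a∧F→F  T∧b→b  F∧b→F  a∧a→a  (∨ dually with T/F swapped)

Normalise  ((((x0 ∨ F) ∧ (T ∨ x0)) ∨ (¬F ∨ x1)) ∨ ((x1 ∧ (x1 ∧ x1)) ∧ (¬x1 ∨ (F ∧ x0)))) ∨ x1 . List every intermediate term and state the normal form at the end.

  start: ((((x0 ∨ F) ∧ (T ∨ x0)) ∨ (¬F ∨ x1)) ∨ ((x1 ∧ (x1 ∧ x1)) ∧ (¬x1 ∨ (F ∧ x0)))) ∨ x1
  step 1: (((x0 ∧ (T ∨ x0)) ∨ (¬F ∨ x1)) ∨ ((x1 ∧ (x1 ∧ x1)) ∧ (¬x1 ∨ (F ∧ x0)))) ∨ x1
  step 2: (((x0 ∧ T) ∨ (¬F ∨ x1)) ∨ ((x1 ∧ (x1 ∧ x1)) ∧ (¬x1 ∨ (F ∧ x0)))) ∨ x1
  step 3: ((x0 ∨ (¬F ∨ x1)) ∨ ((x1 ∧ (x1 ∧ x1)) ∧ (¬x1 ∨ (F ∧ x0)))) ∨ x1
  step 4: ((x0 ∨ (T ∨ x1)) ∨ ((x1 ∧ (x1 ∧ x1)) ∧ (¬x1 ∨ (F ∧ x0)))) ∨ x1
  step 5: ((x0 ∨ T) ∨ ((x1 ∧ (x1 ∧ x1)) ∧ (¬x1 ∨ (F ∧ x0)))) ∨ x1
  step 6: (T ∨ ((x1 ∧ (x1 ∧ x1)) ∧ (¬x1 ∨ (F ∧ x0)))) ∨ x1
  step 7: T ∨ x1
  step 8: T

Answer: normal form = T  (in 8 steps)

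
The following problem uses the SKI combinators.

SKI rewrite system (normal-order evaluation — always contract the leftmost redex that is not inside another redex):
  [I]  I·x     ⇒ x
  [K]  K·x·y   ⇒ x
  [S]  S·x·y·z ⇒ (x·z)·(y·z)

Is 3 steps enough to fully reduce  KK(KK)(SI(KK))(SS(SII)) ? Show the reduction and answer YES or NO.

Answer: YES — reaches normal form SI(KK) in 2 ≤ 3 steps

Reduction:
  start: KK(KK)(SI(KK))(SS(SII))
  step 1: K(SI(KK))(SS(SII))
  step 2: SI(KK)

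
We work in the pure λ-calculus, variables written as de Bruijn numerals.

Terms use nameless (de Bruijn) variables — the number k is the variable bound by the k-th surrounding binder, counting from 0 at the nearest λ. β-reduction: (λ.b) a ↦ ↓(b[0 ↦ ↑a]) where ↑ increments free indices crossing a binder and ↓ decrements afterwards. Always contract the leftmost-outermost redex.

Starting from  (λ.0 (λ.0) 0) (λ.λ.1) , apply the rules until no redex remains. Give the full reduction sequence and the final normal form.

Answer: normal form = λ.0  (in 3 steps)

Reduction:
  start: (λ.0 (λ.0) 0) (λ.λ.1)
  [1] (λ.λ.1) (λ.0) (λ.λ.1)
  [2] (λ.λ.0) (λ.λ.1)
  [3] λ.0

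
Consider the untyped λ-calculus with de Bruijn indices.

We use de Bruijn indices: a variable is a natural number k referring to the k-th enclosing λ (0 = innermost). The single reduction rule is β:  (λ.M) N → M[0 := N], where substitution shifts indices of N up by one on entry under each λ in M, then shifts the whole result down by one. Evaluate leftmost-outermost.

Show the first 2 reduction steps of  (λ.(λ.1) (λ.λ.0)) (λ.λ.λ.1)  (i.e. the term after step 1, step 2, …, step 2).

  start: (λ.(λ.1) (λ.λ.0)) (λ.λ.λ.1)
  [1] (λ.λ.λ.λ.1) (λ.λ.0)
  [2] λ.λ.λ.1

Answer: after 2 steps: λ.λ.λ.1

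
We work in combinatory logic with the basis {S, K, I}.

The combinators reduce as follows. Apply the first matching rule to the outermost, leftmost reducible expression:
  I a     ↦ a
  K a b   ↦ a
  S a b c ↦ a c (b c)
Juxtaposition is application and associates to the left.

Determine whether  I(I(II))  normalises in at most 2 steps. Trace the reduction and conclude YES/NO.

Answer: NO — after 2 steps the term is II, not yet normal

Derivation:
  start: I(I(II))
  [1] I(II)
  [2] II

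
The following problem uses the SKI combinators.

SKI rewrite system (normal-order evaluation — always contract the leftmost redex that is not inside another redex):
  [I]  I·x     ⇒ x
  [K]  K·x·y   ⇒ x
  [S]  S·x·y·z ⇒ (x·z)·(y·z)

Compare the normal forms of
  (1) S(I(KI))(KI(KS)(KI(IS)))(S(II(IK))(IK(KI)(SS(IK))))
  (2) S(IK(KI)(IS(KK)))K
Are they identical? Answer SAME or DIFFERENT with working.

Term A:
  start: S(I(KI))(KI(KS)(KI(IS)))(S(II(IK))(IK(KI)(SS(IK))))
  [1] I(KI)(S(II(IK))(IK(KI)(SS(IK))))(KI(KS)(KI(IS))(S(II(IK))(IK(KI)(SS(IK)))))
  [2] KI(S(II(IK))(IK(KI)(SS(IK))))(KI(KS)(KI(IS))(S(II(IK))(IK(KI)(SS(IK)))))
  [3] I(KI(KS)(KI(IS))(S(II(IK))(IK(KI)(SS(IK)))))
  [4] KI(KS)(KI(IS))(S(II(IK))(IK(KI)(SS(IK))))
  [5] I(KI(IS))(S(II(IK))(IK(KI)(SS(IK))))
  [6] KI(IS)(S(II(IK))(IK(KI)(SS(IK))))
  [7] I(S(II(IK))(IK(KI)(SS(IK))))
  [8] S(II(IK))(IK(KI)(SS(IK)))
  [9] S(I(IK))(IK(KI)(SS(IK)))
  [10] S(IK)(IK(KI)(SS(IK)))
  [11] SK(IK(KI)(SS(IK)))
  [12] SK(K(KI)(SS(IK)))
  [13] SK(KI)

Term B:
  start: S(IK(KI)(IS(KK)))K
  [1] S(K(KI)(IS(KK)))K
  [2] S(KI)K

Answer: DIFFERENT — A ⇓ SK(KI), B ⇓ S(KI)K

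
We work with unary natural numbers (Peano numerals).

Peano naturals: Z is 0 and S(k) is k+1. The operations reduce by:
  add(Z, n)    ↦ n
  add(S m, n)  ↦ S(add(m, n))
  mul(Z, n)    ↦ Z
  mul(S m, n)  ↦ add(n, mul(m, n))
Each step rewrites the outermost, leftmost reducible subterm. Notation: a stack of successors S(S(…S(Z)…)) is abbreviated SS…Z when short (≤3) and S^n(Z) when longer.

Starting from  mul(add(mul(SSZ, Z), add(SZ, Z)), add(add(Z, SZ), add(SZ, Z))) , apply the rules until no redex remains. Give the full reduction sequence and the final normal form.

Answer: normal form = SSZ  (in 18 steps)

Derivation:
  start: mul(add(mul(SSZ, Z), add(SZ, Z)), add(add(Z, SZ), add(SZ, Z)))
  →1  mul(add(add(Z, mul(SZ, Z)), add(SZ, Z)), add(add(Z, SZ), add(SZ, Z)))
  →2  mul(add(mul(SZ, Z), add(SZ, Z)), add(add(Z, SZ), add(SZ, Z)))
  →3  mul(add(add(Z, mul(Z, Z)), add(SZ, Z)), add(add(Z, SZ), add(SZ, Z)))
  →4  mul(add(mul(Z, Z), add(SZ, Z)), add(add(Z, SZ), add(SZ, Z)))
  →5  mul(add(Z, add(SZ, Z)), add(add(Z, SZ), add(SZ, Z)))
  →6  mul(add(SZ, Z), add(add(Z, SZ), add(SZ, Z)))
  →7  mul(S(add(Z, Z)), add(add(Z, SZ), add(SZ, Z)))
  →8  add(add(add(Z, SZ), add(SZ, Z)), mul(add(Z, Z), add(add(Z, SZ), add(SZ, Z))))
  →9  add(add(SZ, add(SZ, Z)), mul(add(Z, Z), add(add(Z, SZ), add(SZ, Z))))
  →10  add(S(add(Z, add(SZ, Z))), mul(add(Z, Z), add(add(Z, SZ), add(SZ, Z))))
  →11  S(add(add(Z, add(SZ, Z)), mul(add(Z, Z), add(add(Z, SZ), add(SZ, Z)))))
  →12  S(add(add(SZ, Z), mul(add(Z, Z), add(add(Z, SZ), add(SZ, Z)))))
  →13  S(add(S(add(Z, Z)), mul(add(Z, Z), add(add(Z, SZ), add(SZ, Z)))))
  →14  S(S(add(add(Z, Z), mul(add(Z, Z), add(add(Z, SZ), add(SZ, Z))))))
  →15  S(S(add(Z, mul(add(Z, Z), add(add(Z, SZ), add(SZ, Z))))))
  →16  S(S(mul(add(Z, Z), add(add(Z, SZ), add(SZ, Z)))))
  →17  S(S(mul(Z, add(add(Z, SZ), add(SZ, Z)))))
  →18  SSZ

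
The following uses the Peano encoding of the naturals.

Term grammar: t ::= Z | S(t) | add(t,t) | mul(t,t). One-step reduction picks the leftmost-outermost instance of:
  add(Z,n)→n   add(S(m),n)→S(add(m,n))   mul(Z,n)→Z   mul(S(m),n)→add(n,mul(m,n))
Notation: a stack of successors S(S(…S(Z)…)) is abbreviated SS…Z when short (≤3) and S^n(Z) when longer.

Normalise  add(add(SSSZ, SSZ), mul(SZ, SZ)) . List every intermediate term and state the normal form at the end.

  start: add(add(SSSZ, SSZ), mul(SZ, SZ))
  →1  add(S(add(SSZ, SSZ)), mul(SZ, SZ))
  →2  S(add(add(SSZ, SSZ), mul(SZ, SZ)))
  →3  S(add(S(add(SZ, SSZ)), mul(SZ, SZ)))
  →4  S(S(add(add(SZ, SSZ), mul(SZ, SZ))))
  →5  S(S(add(S(add(Z, SSZ)), mul(SZ, SZ))))
  →6  S(S(S(add(add(Z, SSZ), mul(SZ, SZ)))))
  →7  S(S(S(add(SSZ, mul(SZ, SZ)))))
  →8  S(S(S(S(add(SZ, mul(SZ, SZ))))))
  →9  S(S(S(S(S(add(Z, mul(SZ, SZ)))))))
  →10  S(S(S(S(S(mul(SZ, SZ))))))
  →11  S(S(S(S(S(add(SZ, mul(Z, SZ)))))))
  →12  S(S(S(S(S(S(add(Z, mul(Z, SZ))))))))
  →13  S(S(S(S(S(S(mul(Z, SZ)))))))
  →14  S^6(Z)

Answer: normal form = S^6(Z)  (in 14 steps)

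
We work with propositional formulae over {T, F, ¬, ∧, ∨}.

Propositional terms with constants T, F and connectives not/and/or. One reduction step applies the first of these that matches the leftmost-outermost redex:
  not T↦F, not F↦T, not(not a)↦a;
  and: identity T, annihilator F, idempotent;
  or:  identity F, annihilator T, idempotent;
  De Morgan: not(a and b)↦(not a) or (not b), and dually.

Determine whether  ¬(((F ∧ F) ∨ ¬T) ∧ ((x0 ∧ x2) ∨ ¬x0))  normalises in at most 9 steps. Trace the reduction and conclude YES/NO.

  start: ¬(((F ∧ F) ∨ ¬T) ∧ ((x0 ∧ x2) ∨ ¬x0))
  step 1: ¬((F ∧ F) ∨ ¬T) ∨ ¬((x0 ∧ x2) ∨ ¬x0)
  step 2: (¬(F ∧ F) ∧ ¬¬T) ∨ ¬((x0 ∧ x2) ∨ ¬x0)
  step 3: ((¬F ∨ ¬F) ∧ ¬¬T) ∨ ¬((x0 ∧ x2) ∨ ¬x0)
  step 4: (¬F ∧ ¬¬T) ∨ ¬((x0 ∧ x2) ∨ ¬x0)
  step 5: (T ∧ ¬¬T) ∨ ¬((x0 ∧ x2) ∨ ¬x0)
  step 6: ¬¬T ∨ ¬((x0 ∧ x2) ∨ ¬x0)
  step 7: T ∨ ¬((x0 ∧ x2) ∨ ¬x0)
  step 8: T

Answer: YES — reaches normal form T in 8 ≤ 9 steps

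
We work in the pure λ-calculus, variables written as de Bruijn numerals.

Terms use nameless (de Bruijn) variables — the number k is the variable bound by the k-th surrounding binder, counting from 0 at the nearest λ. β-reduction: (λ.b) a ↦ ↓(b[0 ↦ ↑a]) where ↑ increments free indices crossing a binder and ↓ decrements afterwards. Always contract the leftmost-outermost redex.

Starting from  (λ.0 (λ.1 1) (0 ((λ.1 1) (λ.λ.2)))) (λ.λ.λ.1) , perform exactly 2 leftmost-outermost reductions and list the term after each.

  start: (λ.0 (λ.1 1) (0 ((λ.1 1) (λ.λ.2)))) (λ.λ.λ.1)
  step 1: (λ.λ.λ.1) (λ.(λ.λ.λ.1) (λ.λ.λ.1)) ((λ.λ.λ.1) ((λ.(λ.λ.λ.1) (λ.λ.λ.1)) (λ.λ.λ.λ.λ.1)))
  step 2: (λ.λ.1) ((λ.λ.λ.1) ((λ.(λ.λ.λ.1) (λ.λ.λ.1)) (λ.λ.λ.λ.λ.1)))

Answer: after 2 steps: (λ.λ.1) ((λ.λ.λ.1) ((λ.(λ.λ.λ.1) (λ.λ.λ.1)) (λ.λ.λ.λ.λ.1)))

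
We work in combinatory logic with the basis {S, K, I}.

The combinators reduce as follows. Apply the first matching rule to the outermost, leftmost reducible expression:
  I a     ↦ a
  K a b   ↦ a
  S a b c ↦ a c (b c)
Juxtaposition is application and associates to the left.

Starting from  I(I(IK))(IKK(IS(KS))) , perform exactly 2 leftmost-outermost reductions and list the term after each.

  start: I(I(IK))(IKK(IS(KS)))
  step 1: I(IK)(IKK(IS(KS)))
  step 2: IK(IKK(IS(KS)))

Answer: after 2 steps: IK(IKK(IS(KS)))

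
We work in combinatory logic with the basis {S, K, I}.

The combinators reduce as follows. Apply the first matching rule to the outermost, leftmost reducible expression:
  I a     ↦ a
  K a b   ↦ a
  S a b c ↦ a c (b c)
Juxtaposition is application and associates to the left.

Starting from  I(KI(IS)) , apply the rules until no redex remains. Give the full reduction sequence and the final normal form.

  start: I(KI(IS))
  [1] KI(IS)
  [2] I

Answer: normal form = I  (in 2 steps)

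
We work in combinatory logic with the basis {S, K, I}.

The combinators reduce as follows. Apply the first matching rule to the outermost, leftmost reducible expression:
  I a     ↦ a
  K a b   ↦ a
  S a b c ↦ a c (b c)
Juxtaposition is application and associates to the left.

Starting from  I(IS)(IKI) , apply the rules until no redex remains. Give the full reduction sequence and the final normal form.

Answer: normal form = S(KI)  (in 3 steps)

Working:
  start: I(IS)(IKI)
  step 1: IS(IKI)
  step 2: S(IKI)
  step 3: S(KI)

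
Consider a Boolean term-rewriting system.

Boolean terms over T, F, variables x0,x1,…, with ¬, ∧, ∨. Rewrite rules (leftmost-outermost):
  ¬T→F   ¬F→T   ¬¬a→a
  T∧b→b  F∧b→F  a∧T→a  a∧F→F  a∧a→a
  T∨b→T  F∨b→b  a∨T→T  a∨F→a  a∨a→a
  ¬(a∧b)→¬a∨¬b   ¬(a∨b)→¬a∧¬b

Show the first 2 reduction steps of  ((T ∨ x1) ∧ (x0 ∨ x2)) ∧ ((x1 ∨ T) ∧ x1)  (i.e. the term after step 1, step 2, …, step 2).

  start: ((T ∨ x1) ∧ (x0 ∨ x2)) ∧ ((x1 ∨ T) ∧ x1)
  step 1: (T ∧ (x0 ∨ x2)) ∧ ((x1 ∨ T) ∧ x1)
  step 2: (x0 ∨ x2) ∧ ((x1 ∨ T) ∧ x1)

Answer: after 2 steps: (x0 ∨ x2) ∧ ((x1 ∨ T) ∧ x1)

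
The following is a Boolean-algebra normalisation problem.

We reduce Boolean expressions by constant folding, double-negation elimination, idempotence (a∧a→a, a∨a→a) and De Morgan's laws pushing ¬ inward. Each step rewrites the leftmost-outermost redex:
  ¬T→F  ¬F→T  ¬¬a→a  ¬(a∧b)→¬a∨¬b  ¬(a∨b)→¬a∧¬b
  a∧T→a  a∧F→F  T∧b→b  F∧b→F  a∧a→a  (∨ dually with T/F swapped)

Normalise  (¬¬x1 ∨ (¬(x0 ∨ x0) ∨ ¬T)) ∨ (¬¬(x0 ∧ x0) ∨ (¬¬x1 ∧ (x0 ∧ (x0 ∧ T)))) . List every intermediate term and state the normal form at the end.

  start: (¬¬x1 ∨ (¬(x0 ∨ x0) ∨ ¬T)) ∨ (¬¬(x0 ∧ x0) ∨ (¬¬x1 ∧ (x0 ∧ (x0 ∧ T))))
  [1] (x1 ∨ (¬(x0 ∨ x0) ∨ ¬T)) ∨ (¬¬(x0 ∧ x0) ∨ (¬¬x1 ∧ (x0 ∧ (x0 ∧ T))))
  [2] (x1 ∨ ((¬x0 ∧ ¬x0) ∨ ¬T)) ∨ (¬¬(x0 ∧ x0) ∨ (¬¬x1 ∧ (x0 ∧ (x0 ∧ T))))
  [3] (x1 ∨ (¬x0 ∨ ¬T)) ∨ (¬¬(x0 ∧ x0) ∨ (¬¬x1 ∧ (x0 ∧ (x0 ∧ T))))
  [4] (x1 ∨ (¬x0 ∨ F)) ∨ (¬¬(x0 ∧ x0) ∨ (¬¬x1 ∧ (x0 ∧ (x0 ∧ T))))
  [5] (x1 ∨ ¬x0) ∨ (¬¬(x0 ∧ x0) ∨ (¬¬x1 ∧ (x0 ∧ (x0 ∧ T))))
  [6] (x1 ∨ ¬x0) ∨ ((x0 ∧ x0) ∨ (¬¬x1 ∧ (x0 ∧ (x0 ∧ T))))
  [7] (x1 ∨ ¬x0) ∨ (x0 ∨ (¬¬x1 ∧ (x0 ∧ (x0 ∧ T))))
  [8] (x1 ∨ ¬x0) ∨ (x0 ∨ (x1 ∧ (x0 ∧ (x0 ∧ T))))
  [9] (x1 ∨ ¬x0) ∨ (x0 ∨ (x1 ∧ (x0 ∧ x0)))
  [10] (x1 ∨ ¬x0) ∨ (x0 ∨ (x1 ∧ x0))

Answer: normal form = (x1 ∨ ¬x0) ∨ (x0 ∨ (x1 ∧ x0))  (in 10 steps)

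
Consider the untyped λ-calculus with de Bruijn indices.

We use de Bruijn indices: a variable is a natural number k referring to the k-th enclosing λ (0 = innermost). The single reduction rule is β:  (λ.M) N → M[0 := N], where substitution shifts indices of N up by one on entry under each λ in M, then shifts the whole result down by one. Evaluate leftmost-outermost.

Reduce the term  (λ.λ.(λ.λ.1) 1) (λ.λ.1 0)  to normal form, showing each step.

Answer: normal form = λ.λ.λ.λ.1 0  (in 2 steps)

Working:
  start: (λ.λ.(λ.λ.1) 1) (λ.λ.1 0)
  →1  λ.(λ.λ.1) (λ.λ.1 0)
  →2  λ.λ.λ.λ.1 0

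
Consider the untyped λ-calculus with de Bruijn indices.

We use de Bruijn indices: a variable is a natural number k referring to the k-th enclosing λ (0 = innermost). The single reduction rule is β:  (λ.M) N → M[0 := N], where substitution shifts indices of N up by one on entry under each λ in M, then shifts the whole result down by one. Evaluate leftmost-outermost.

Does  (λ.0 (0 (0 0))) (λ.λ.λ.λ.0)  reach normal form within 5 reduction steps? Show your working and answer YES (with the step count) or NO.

Answer: YES — reaches normal form λ.λ.λ.0 in 2 ≤ 5 steps

Derivation:
  start: (λ.0 (0 (0 0))) (λ.λ.λ.λ.0)
  [1] (λ.λ.λ.λ.0) ((λ.λ.λ.λ.0) ((λ.λ.λ.λ.0) (λ.λ.λ.λ.0)))
  [2] λ.λ.λ.0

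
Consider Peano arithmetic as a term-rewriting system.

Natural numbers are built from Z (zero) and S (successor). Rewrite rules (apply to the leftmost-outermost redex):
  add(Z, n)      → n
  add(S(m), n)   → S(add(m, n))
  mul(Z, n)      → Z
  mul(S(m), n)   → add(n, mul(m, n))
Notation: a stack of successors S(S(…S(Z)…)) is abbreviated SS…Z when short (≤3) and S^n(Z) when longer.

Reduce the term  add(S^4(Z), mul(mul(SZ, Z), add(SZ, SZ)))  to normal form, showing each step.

Answer: normal form = S^4(Z)  (in 9 steps)

Derivation:
  start: add(S^4(Z), mul(mul(SZ, Z), add(SZ, SZ)))
  step 1: S(add(SSSZ, mul(mul(SZ, Z), add(SZ, SZ))))
  step 2: S(S(add(SSZ, mul(mul(SZ, Z), add(SZ, SZ)))))
  step 3: S(S(S(add(SZ, mul(mul(SZ, Z), add(SZ, SZ))))))
  step 4: S(S(S(S(add(Z, mul(mul(SZ, Z), add(SZ, SZ)))))))
  step 5: S(S(S(S(mul(mul(SZ, Z), add(SZ, SZ))))))
  step 6: S(S(S(S(mul(add(Z, mul(Z, Z)), add(SZ, SZ))))))
  step 7: S(S(S(S(mul(mul(Z, Z), add(SZ, SZ))))))
  step 8: S(S(S(S(mul(Z, add(SZ, SZ))))))
  step 9: S^4(Z)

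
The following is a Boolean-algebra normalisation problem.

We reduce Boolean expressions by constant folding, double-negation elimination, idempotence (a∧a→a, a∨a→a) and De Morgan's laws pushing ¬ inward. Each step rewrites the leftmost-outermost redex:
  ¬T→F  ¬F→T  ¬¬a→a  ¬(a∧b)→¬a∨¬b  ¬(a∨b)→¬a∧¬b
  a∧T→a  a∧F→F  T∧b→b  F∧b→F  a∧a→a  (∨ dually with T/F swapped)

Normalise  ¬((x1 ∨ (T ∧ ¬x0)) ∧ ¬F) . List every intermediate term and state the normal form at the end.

  start: ¬((x1 ∨ (T ∧ ¬x0)) ∧ ¬F)
  [1] ¬(x1 ∨ (T ∧ ¬x0)) ∨ ¬¬F
  [2] (¬x1 ∧ ¬(T ∧ ¬x0)) ∨ ¬¬F
  [3] (¬x1 ∧ (¬T ∨ ¬¬x0)) ∨ ¬¬F
  [4] (¬x1 ∧ (F ∨ ¬¬x0)) ∨ ¬¬F
  [5] (¬x1 ∧ ¬¬x0) ∨ ¬¬F
  [6] (¬x1 ∧ x0) ∨ ¬¬F
  [7] (¬x1 ∧ x0) ∨ F
  [8] ¬x1 ∧ x0

Answer: normal form = ¬x1 ∧ x0  (in 8 steps)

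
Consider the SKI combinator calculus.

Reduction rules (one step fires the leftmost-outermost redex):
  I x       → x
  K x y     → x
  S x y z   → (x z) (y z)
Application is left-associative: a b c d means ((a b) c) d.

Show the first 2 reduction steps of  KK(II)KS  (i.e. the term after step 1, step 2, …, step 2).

Answer: after 2 steps: K

Working:
  start: KK(II)KS
  →1  KKS
  →2  K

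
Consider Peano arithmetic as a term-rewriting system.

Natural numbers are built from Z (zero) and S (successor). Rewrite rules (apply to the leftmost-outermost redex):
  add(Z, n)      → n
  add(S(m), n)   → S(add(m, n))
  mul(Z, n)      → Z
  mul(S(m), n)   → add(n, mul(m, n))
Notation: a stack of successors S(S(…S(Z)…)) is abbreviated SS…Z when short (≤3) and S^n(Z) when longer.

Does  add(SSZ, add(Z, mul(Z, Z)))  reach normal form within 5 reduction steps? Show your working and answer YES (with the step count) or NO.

Answer: YES — reaches normal form SSZ in 5 ≤ 5 steps

Reduction:
  start: add(SSZ, add(Z, mul(Z, Z)))
  [1] S(add(SZ, add(Z, mul(Z, Z))))
  [2] S(S(add(Z, add(Z, mul(Z, Z)))))
  [3] S(S(add(Z, mul(Z, Z))))
  [4] S(S(mul(Z, Z)))
  [5] SSZ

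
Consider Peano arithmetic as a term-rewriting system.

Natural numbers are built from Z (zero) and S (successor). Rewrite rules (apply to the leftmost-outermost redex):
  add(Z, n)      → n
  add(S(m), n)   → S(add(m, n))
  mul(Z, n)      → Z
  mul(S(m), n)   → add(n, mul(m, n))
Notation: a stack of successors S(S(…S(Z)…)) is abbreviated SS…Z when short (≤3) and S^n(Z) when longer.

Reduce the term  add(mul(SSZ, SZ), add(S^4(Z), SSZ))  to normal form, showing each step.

Answer: normal form = S^8(Z)  (in 15 steps)

Derivation:
  start: add(mul(SSZ, SZ), add(S^4(Z), SSZ))
  [1] add(add(SZ, mul(SZ, SZ)), add(S^4(Z), SSZ))
  [2] add(S(add(Z, mul(SZ, SZ))), add(S^4(Z), SSZ))
  [3] S(add(add(Z, mul(SZ, SZ)), add(S^4(Z), SSZ)))
  [4] S(add(mul(SZ, SZ), add(S^4(Z), SSZ)))
  [5] S(add(add(SZ, mul(Z, SZ)), add(S^4(Z), SSZ)))
  [6] S(add(S(add(Z, mul(Z, SZ))), add(S^4(Z), SSZ)))
  [7] S(S(add(add(Z, mul(Z, SZ)), add(S^4(Z), SSZ))))
  [8] S(S(add(mul(Z, SZ), add(S^4(Z), SSZ))))
  [9] S(S(add(Z, add(S^4(Z), SSZ))))
  [10] S(S(add(S^4(Z), SSZ)))
  [11] S(S(S(add(SSSZ, SSZ))))
  [12] S(S(S(S(add(SSZ, SSZ)))))
  [13] S(S(S(S(S(add(SZ, SSZ))))))
  [14] S(S(S(S(S(S(add(Z, SSZ)))))))
  [15] S^8(Z)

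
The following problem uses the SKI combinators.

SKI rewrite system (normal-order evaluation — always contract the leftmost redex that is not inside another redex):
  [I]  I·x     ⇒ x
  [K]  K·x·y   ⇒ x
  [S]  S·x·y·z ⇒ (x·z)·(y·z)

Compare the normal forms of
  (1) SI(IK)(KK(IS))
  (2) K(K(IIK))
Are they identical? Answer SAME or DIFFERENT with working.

Term A:
  start: SI(IK)(KK(IS))
  step 1: I(KK(IS))(IK(KK(IS)))
  step 2: KK(IS)(IK(KK(IS)))
  step 3: K(IK(KK(IS)))
  step 4: K(K(KK(IS)))
  step 5: K(KK)

Term B:
  start: K(K(IIK))
  step 1: K(K(IK))
  step 2: K(KK)

Answer: SAME — A ⇓ K(KK), B ⇓ K(KK)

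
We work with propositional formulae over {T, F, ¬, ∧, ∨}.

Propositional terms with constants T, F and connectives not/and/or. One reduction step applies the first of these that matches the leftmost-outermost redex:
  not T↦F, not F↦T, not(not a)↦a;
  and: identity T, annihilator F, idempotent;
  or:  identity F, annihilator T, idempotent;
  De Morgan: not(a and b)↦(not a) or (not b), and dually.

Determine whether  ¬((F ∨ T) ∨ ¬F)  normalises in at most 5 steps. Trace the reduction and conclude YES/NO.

Answer: NO — after 5 steps the term is F ∧ ¬¬F, not yet normal

Working:
  start: ¬((F ∨ T) ∨ ¬F)
  [1] ¬(F ∨ T) ∧ ¬¬F
  [2] (¬F ∧ ¬T) ∧ ¬¬F
  [3] (T ∧ ¬T) ∧ ¬¬F
  [4] ¬T ∧ ¬¬F
  [5] F ∧ ¬¬F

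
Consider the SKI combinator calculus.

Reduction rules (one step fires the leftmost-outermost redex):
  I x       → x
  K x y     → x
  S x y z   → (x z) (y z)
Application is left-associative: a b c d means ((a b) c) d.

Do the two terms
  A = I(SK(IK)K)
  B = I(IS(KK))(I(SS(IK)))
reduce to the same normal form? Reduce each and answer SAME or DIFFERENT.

Answer: DIFFERENT — A ⇓ K, B ⇓ S(KK)(SSK)

Reduction:
Term A:
  start: I(SK(IK)K)
  →1  SK(IK)K
  →2  KK(IKK)
  →3  K

Term B:
  start: I(IS(KK))(I(SS(IK)))
  →1  IS(KK)(I(SS(IK)))
  →2  S(KK)(I(SS(IK)))
  →3  S(KK)(SS(IK))
  →4  S(KK)(SSK)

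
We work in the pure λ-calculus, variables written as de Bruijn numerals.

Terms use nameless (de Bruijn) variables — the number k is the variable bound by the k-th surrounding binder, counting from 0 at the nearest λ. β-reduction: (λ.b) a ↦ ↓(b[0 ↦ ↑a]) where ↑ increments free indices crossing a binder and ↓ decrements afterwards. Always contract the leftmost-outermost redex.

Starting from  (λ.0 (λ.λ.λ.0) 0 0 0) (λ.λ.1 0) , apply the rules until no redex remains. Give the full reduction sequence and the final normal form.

Answer: normal form = λ.λ.1 0  (in 6 steps)

Reduction:
  start: (λ.0 (λ.λ.λ.0) 0 0 0) (λ.λ.1 0)
  [1] (λ.λ.1 0) (λ.λ.λ.0) (λ.λ.1 0) (λ.λ.1 0) (λ.λ.1 0)
  [2] (λ.(λ.λ.λ.0) 0) (λ.λ.1 0) (λ.λ.1 0) (λ.λ.1 0)
  [3] (λ.λ.λ.0) (λ.λ.1 0) (λ.λ.1 0) (λ.λ.1 0)
  [4] (λ.λ.0) (λ.λ.1 0) (λ.λ.1 0)
  [5] (λ.0) (λ.λ.1 0)
  [6] λ.λ.1 0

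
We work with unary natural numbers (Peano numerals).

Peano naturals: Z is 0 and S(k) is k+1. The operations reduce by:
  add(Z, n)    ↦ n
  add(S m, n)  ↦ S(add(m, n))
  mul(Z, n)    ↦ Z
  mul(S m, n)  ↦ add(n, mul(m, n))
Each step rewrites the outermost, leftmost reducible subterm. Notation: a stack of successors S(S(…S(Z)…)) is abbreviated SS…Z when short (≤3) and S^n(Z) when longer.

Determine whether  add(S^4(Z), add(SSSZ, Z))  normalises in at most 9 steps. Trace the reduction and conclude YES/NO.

  start: add(S^4(Z), add(SSSZ, Z))
  →1  S(add(SSSZ, add(SSSZ, Z)))
  →2  S(S(add(SSZ, add(SSSZ, Z))))
  →3  S(S(S(add(SZ, add(SSSZ, Z)))))
  →4  S(S(S(S(add(Z, add(SSSZ, Z))))))
  →5  S(S(S(S(add(SSSZ, Z)))))
  →6  S(S(S(S(S(add(SSZ, Z))))))
  →7  S(S(S(S(S(S(add(SZ, Z)))))))
  →8  S(S(S(S(S(S(S(add(Z, Z))))))))
  →9  S^7(Z)

Answer: YES — reaches normal form S^7(Z) in 9 ≤ 9 steps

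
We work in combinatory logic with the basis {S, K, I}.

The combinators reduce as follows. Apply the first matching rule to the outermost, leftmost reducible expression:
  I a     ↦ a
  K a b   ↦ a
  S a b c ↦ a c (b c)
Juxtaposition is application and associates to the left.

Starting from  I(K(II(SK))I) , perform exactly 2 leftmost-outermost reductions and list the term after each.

Answer: after 2 steps: II(SK)

Reduction:
  start: I(K(II(SK))I)
  →1  K(II(SK))I
  →2  II(SK)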